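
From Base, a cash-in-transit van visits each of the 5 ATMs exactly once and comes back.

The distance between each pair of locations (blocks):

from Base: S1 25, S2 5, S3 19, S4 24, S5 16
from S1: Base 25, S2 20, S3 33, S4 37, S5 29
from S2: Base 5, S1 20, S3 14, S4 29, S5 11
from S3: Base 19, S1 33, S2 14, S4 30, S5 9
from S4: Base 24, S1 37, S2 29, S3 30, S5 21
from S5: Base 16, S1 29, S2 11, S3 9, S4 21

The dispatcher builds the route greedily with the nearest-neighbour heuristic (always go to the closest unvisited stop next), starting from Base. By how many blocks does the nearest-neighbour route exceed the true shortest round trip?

Excess over optimum: 6 blocks.

From Base: S2=5, S5=16, S3=19, S4=24, S1=25 → choose S2 (5).
From S2: S5=11, S3=14, S1=20, S4=29 → choose S5 (11).
From S5: S3=9, S4=21, S1=29 → choose S3 (9).
From S3: S4=30, S1=33 → choose S4 (30).
From S4: S1=37 → choose S1 (37).
NN route Base → S2 → S5 → S3 → S4 → S1 → Base costs 117.
Optimal: Base → S1 → S4 → S5 → S3 → S2 → Base costs 111 (by enumerating all 60 distinct tours).
Excess = 117 − 111 = 6.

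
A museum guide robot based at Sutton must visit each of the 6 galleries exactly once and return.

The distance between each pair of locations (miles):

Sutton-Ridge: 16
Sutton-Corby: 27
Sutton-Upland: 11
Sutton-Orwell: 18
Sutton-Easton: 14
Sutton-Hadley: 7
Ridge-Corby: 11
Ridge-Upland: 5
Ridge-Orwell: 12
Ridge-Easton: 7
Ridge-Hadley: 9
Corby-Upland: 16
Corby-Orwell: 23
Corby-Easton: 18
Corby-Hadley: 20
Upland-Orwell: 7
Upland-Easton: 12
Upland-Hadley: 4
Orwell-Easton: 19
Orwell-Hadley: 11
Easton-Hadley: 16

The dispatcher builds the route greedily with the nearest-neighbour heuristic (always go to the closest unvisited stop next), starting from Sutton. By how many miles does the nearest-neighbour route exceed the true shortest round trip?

9 miles longer than the optimal tour.

From Sutton: Hadley=7, Upland=11, Easton=14, Ridge=16, Orwell=18, Corby=27 → choose Hadley (7).
From Hadley: Upland=4, Ridge=9, Orwell=11, Easton=16, Corby=20 → choose Upland (4).
From Upland: Ridge=5, Orwell=7, Easton=12, Corby=16 → choose Ridge (5).
From Ridge: Easton=7, Corby=11, Orwell=12 → choose Easton (7).
From Easton: Corby=18, Orwell=19 → choose Corby (18).
From Corby: Orwell=23 → choose Orwell (23).
NN route Sutton → Hadley → Upland → Ridge → Easton → Corby → Orwell → Sutton costs 82.
Optimal: Sutton → Easton → Ridge → Corby → Upland → Orwell → Hadley → Sutton costs 73 (by enumerating all 360 distinct tours).
Excess = 82 − 73 = 9.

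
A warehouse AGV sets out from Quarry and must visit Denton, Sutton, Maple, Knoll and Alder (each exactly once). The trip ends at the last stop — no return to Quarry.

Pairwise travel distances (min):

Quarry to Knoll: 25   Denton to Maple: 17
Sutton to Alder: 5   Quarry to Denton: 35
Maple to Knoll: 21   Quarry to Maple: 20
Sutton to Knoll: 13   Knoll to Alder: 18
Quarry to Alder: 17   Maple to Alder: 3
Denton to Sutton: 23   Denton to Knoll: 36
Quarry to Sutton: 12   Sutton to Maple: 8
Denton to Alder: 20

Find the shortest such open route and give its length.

Shortest open route: 63 min.

There are 5! = 120 possible orderings.
Quarry → Denton → Sutton → Maple → Knoll → Alder: 35+23+8+21+18 = 105
Quarry → Denton → Sutton → Maple → Alder → Knoll: 35+23+8+3+18 = 87
Quarry → Denton → Sutton → Knoll → Maple → Alder: 35+23+13+21+3 = 95
Quarry → Denton → Sutton → Knoll → Alder → Maple: 35+23+13+18+3 = 92
Quarry → Denton → Sutton → Alder → Maple → Knoll: 35+23+5+3+21 = 87
Quarry → Denton → Sutton → Alder → Knoll → Maple: 35+23+5+18+21 = 102
Quarry → Denton → Maple → Sutton → Knoll → Alder: 35+17+8+13+18 = 91
Quarry → Denton → Maple → Sutton → Alder → Knoll: 35+17+8+5+18 = 83
Quarry → Denton → Maple → Knoll → Sutton → Alder: 35+17+21+13+5 = 91
Quarry → Denton → Maple → Knoll → Alder → Sutton: 35+17+21+18+5 = 96
Quarry → Denton → Maple → Alder → Sutton → Knoll: 35+17+3+5+13 = 73
Quarry → Denton → Maple → Alder → Knoll → Sutton: 35+17+3+18+13 = 86
Quarry → Denton → Knoll → Sutton → Maple → Alder: 35+36+13+8+3 = 95
Quarry → Denton → Knoll → Sutton → Alder → Maple: 35+36+13+5+3 = 92
… (106 more)
Quarry → Sutton → Knoll → Alder → Maple → Denton: 12+13+18+3+17 = 63  ← best
The minimum is 63.
One shortest path: Quarry → Sutton → Knoll → Alder → Maple → Denton.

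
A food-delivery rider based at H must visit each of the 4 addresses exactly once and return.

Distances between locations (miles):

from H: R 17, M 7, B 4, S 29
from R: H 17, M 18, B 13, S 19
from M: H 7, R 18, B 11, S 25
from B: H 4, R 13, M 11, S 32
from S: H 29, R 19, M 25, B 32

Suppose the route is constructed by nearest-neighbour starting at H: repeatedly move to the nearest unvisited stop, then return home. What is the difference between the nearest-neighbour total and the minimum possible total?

Excess over optimum: 13 miles.

From H: B=4, M=7, R=17, S=29 → choose B (4).
From B: M=11, R=13, S=32 → choose M (11).
From M: R=18, S=25 → choose R (18).
From R: S=19 → choose S (19).
NN route H → B → M → R → S → H costs 81.
Optimal: H → M → S → R → B → H costs 68 (by enumerating all 12 distinct tours).
Excess = 81 − 68 = 13.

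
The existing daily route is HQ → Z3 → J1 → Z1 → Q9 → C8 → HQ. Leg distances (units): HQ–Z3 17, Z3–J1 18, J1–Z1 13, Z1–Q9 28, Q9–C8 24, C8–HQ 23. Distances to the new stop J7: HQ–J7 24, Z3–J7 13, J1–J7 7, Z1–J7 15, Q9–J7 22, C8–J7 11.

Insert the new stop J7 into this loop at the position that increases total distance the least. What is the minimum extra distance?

Minimum extra distance: 2, inserting J7 between Z3 and J1.

Insertion cost between consecutive stops i–j is d(i,J7) + d(J7,j) − d(i,j):
  between HQ and Z3: 24 + 13 − 17 = 20
  between Z3 and J1: 13 + 7 − 18 = 2
  between J1 and Z1: 7 + 15 − 13 = 9
  between Z1 and Q9: 15 + 22 − 28 = 9
  between Q9 and C8: 22 + 11 − 24 = 9
  between C8 and HQ: 11 + 24 − 23 = 12
Cheapest insertion is between Z3 and J1, adding 2.
New total = 123 + 2 = 125.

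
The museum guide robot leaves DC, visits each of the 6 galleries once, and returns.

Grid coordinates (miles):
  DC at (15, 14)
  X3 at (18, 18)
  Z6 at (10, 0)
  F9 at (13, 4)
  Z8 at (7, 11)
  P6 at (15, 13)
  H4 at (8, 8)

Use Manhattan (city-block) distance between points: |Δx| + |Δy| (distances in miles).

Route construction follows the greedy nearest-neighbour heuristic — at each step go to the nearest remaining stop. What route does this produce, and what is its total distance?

From DC: distances to unvisited — P6=1, X3=7, Z8=11, F9=12, H4=13, Z6=19. Nearest is P6 (1).
From P6: distances to unvisited — X3=8, Z8=10, F9=11, H4=12, Z6=18. Nearest is X3 (8).
From X3: distances to unvisited — Z8=18, F9=19, H4=20, Z6=26. Nearest is Z8 (18).
From Z8: distances to unvisited — H4=4, F9=13, Z6=14. Nearest is H4 (4).
From H4: distances to unvisited — F9=9, Z6=10. Nearest is F9 (9).
From F9: distances to unvisited — Z6=7. Nearest is Z6 (7).
Return Z6→DC: 19.
Total = 1 + 8 + 18 + 4 + 9 + 7 + 19 = 66.

66 miles along DC → P6 → X3 → Z8 → H4 → F9 → Z6 → DC.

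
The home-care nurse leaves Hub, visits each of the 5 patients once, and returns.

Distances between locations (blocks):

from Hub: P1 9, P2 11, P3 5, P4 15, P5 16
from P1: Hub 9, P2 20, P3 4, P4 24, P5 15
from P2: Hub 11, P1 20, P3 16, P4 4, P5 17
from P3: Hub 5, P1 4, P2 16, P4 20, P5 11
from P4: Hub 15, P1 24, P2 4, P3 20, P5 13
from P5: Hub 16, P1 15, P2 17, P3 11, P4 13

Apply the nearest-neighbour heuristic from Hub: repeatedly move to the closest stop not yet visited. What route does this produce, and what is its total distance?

Total distance 52 blocks via the nearest-neighbour route Hub → P3 → P1 → P5 → P4 → P2 → Hub.

At Hub the remaining stops are P3 5, P1 9, P2 11, P4 15, P5 16; go to P3.
At P3 the remaining stops are P1 4, P5 11, P2 16, P4 20; go to P1.
At P1 the remaining stops are P5 15, P2 20, P4 24; go to P5.
At P5 the remaining stops are P4 13, P2 17; go to P4.
At P4 the remaining stops are P2 4; go to P2.
Return P2→Hub: 11.
Total = 5 + 4 + 15 + 13 + 4 + 11 = 52.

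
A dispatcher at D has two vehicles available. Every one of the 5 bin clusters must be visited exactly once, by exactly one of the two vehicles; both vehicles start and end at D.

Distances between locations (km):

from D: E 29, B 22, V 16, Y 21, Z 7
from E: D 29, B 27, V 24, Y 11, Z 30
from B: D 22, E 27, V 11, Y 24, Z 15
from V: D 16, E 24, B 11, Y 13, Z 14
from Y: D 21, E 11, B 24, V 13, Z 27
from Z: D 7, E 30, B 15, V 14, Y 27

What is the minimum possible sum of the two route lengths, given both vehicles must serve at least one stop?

Minimum combined distance: 100 km.

Check every non-empty split of the stops between the two vehicles; for each half take its own optimal tour:
  {E} + {B, V, Y, Z}: 58 + 67 = 125
  {B} + {E, V, Y, Z}: 44 + 74 = 118
  {E, B} + {V, Y, Z}: 78 + 55 = 133
  {V} + {E, B, Y, Z}: 32 + 81 = 113
  {E, V} + {B, Y, Z}: 69 + 67 = 136
  {B, V} + {E, Y, Z}: 49 + 69 = 118
  … (15 splits in total)
  {E, B, V, Y} + {Z}: 86 + 14 = 100  ← best
Best: vehicle 1 D → E → Y → V → B → D = 86; vehicle 2 D → Z → D = 14; combined 100.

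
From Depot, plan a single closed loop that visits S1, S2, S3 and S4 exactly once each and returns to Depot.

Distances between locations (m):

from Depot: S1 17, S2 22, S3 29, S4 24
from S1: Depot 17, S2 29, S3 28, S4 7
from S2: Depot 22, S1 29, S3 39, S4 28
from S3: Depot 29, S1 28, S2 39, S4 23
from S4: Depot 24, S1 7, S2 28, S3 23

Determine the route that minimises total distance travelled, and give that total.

There are 12 distinct closed tours to check (reversals are equivalent).
Depot-S1-S2-S3-S4-Depot: 17+29+39+23+24 = 132
Depot-S1-S2-S4-S3-Depot: 17+29+28+23+29 = 126
Depot-S1-S3-S2-S4-Depot: 17+28+39+28+24 = 136
Depot-S1-S3-S4-S2-Depot: 17+28+23+28+22 = 118
Depot-S1-S4-S2-S3-Depot: 17+7+28+39+29 = 120
Depot-S1-S4-S3-S2-Depot: 17+7+23+39+22 = 108
Depot-S2-S1-S3-S4-Depot: 22+29+28+23+24 = 126
Depot-S2-S1-S4-S3-Depot: 22+29+7+23+29 = 110
Depot-S2-S3-S1-S4-Depot: 22+39+28+7+24 = 120
Depot-S2-S4-S1-S3-Depot: 22+28+7+28+29 = 114
Depot-S3-S1-S2-S4-Depot: 29+28+29+28+24 = 138
Depot-S3-S2-S1-S4-Depot: 29+39+29+7+24 = 128
The minimum is 108.
One optimal route: Depot → S1 → S4 → S3 → S2 → Depot (or its reverse).

Minimum total distance: 108 m.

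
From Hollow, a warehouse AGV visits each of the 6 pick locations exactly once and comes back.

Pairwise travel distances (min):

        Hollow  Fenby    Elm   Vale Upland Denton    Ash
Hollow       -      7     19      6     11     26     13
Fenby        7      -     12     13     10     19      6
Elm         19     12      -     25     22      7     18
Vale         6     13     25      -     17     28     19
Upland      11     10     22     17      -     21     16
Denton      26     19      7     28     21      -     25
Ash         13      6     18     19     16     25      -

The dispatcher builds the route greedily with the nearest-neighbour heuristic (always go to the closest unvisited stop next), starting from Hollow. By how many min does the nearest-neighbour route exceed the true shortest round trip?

Hollow: Vale=6, Fenby=7, Upland=11, Ash=13, Elm=19, Denton=26 ⇒ Vale
Vale: Fenby=13, Upland=17, Ash=19, Elm=25, Denton=28 ⇒ Fenby
Fenby: Ash=6, Upland=10, Elm=12, Denton=19 ⇒ Ash
Ash: Upland=16, Elm=18, Denton=25 ⇒ Upland
Upland: Denton=21, Elm=22 ⇒ Denton
Denton: Elm=7 ⇒ Elm
NN route Hollow → Vale → Fenby → Ash → Upland → Denton → Elm → Hollow costs 88.
Optimal: Hollow → Fenby → Ash → Elm → Denton → Upland → Vale → Hollow costs 82 (by enumerating all 360 distinct tours).
Excess = 88 − 82 = 6.

6 min longer than the optimal tour.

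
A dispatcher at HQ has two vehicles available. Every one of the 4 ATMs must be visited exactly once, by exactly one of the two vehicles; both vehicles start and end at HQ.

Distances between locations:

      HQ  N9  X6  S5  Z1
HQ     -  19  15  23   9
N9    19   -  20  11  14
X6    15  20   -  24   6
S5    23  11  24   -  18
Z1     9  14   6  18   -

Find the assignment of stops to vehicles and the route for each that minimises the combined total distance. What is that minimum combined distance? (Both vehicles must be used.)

Minimum combined distance: 83.

There are 2^3 − 1 = 7 ways to divide the 4 stops into two non-empty groups. For each, the best each vehicle can do is its own shortest tour through its group:
  {N9} + {X6, S5, Z1}: 38 + 62 = 100
  {X6} + {N9, S5, Z1}: 30 + 57 = 87
  {N9, X6} + {S5, Z1}: 54 + 50 = 104
  {S5} + {N9, X6, Z1}: 46 + 54 = 100
  {N9, S5} + {X6, Z1}: 53 + 30 = 83
  {X6, S5} + {N9, Z1}: 62 + 42 = 104
  … (7 splits in total)
Best: vehicle 1 HQ → N9 → S5 → HQ = 53; vehicle 2 HQ → X6 → Z1 → HQ = 30; combined 83.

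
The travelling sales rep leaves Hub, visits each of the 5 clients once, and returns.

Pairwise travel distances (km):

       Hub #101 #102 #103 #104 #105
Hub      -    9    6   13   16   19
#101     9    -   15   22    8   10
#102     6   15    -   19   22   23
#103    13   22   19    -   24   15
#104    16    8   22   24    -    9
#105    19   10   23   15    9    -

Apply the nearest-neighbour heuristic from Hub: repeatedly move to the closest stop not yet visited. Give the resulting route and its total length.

Nearest-neighbour total = 66 km; route Hub → #102 → #101 → #104 → #105 → #103 → Hub.

From Hub: distances to unvisited — #102=6, #101=9, #103=13, #104=16, #105=19. Nearest is #102 (6).
From #102: distances to unvisited — #101=15, #103=19, #104=22, #105=23. Nearest is #101 (15).
From #101: distances to unvisited — #104=8, #105=10, #103=22. Nearest is #104 (8).
From #104: distances to unvisited — #105=9, #103=24. Nearest is #105 (9).
From #105: distances to unvisited — #103=15. Nearest is #103 (15).
Return #103→Hub: 13.
Total = 6 + 15 + 8 + 9 + 15 + 13 = 66.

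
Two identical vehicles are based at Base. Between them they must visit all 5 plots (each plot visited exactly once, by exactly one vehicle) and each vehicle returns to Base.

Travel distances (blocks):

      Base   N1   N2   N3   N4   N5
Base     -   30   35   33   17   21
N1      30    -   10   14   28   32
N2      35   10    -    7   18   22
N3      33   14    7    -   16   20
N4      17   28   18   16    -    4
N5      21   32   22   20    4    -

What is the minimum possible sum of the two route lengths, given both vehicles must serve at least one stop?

Check every non-empty split of the stops between the two vehicles; for each half take its own optimal tour:
  {N1} + {N2, N3, N4, N5}: 60 + 83 = 143
  {N2} + {N1, N3, N4, N5}: 70 + 85 = 155
  {N1, N2} + {N3, N4, N5}: 75 + 74 = 149
  {N3} + {N1, N2, N4, N5}: 66 + 83 = 149
  {N1, N3} + {N2, N4, N5}: 77 + 78 = 155
  {N2, N3} + {N1, N4, N5}: 75 + 83 = 158
  … (15 splits in total)
  {N1, N2, N3} + {N4, N5}: 80 + 42 = 122  ← best
Best: vehicle 1 Base → N1 → N2 → N3 → Base = 80; vehicle 2 Base → N4 → N5 → Base = 42; combined 122.

122 blocks — the smallest possible combined total.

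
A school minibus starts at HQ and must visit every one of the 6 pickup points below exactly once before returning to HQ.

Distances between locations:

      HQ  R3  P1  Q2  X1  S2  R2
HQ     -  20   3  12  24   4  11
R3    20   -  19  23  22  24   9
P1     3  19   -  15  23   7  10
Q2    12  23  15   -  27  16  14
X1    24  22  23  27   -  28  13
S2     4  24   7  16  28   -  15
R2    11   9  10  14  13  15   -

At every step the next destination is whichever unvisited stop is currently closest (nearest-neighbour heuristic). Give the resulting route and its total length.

At HQ the remaining stops are P1 3, S2 4, R2 11, Q2 12, R3 20, X1 24; go to P1.
At P1 the remaining stops are S2 7, R2 10, Q2 15, R3 19, X1 23; go to S2.
At S2 the remaining stops are R2 15, Q2 16, R3 24, X1 28; go to R2.
At R2 the remaining stops are R3 9, X1 13, Q2 14; go to R3.
At R3 the remaining stops are X1 22, Q2 23; go to X1.
At X1 the remaining stops are Q2 27; go to Q2.
Return Q2→HQ: 12.
Total = 3 + 7 + 15 + 9 + 22 + 27 + 12 = 95.

Total distance 95 via the nearest-neighbour route HQ → P1 → S2 → R2 → R3 → X1 → Q2 → HQ.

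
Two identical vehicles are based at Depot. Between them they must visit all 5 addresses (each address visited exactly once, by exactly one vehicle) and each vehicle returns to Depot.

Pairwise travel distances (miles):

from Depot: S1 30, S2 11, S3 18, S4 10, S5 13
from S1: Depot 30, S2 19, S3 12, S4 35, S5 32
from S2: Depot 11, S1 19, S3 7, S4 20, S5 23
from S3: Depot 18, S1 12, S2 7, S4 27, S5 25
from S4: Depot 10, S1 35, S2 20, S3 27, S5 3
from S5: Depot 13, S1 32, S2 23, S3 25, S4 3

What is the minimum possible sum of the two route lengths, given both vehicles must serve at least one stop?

There are 2^4 − 1 = 15 ways to divide the 5 stops into two non-empty groups. For each, the best each vehicle can do is its own shortest tour through its group:
  {S1} + {S2, S3, S4, S5}: 60 + 56 = 116
  {S2} + {S1, S3, S4, S5}: 22 + 75 = 97
  {S1, S2} + {S3, S4, S5}: 60 + 56 = 116
  {S3} + {S1, S2, S4, S5}: 36 + 75 = 111
  {S1, S3} + {S2, S4, S5}: 60 + 47 = 107
  {S2, S3} + {S1, S4, S5}: 36 + 75 = 111
  … (15 splits in total)
  {S1, S2, S3} + {S4, S5}: 60 + 26 = 86  ← best
Best: vehicle 1 Depot → S1 → S3 → S2 → Depot = 60; vehicle 2 Depot → S4 → S5 → Depot = 26; combined 86.

86 miles — the smallest possible combined total.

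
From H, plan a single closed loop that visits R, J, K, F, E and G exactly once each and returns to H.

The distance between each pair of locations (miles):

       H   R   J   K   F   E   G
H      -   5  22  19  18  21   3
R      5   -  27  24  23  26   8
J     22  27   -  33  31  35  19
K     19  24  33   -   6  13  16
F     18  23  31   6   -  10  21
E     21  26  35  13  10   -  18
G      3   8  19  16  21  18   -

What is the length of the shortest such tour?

With 6 stops there are 6!/2 = 360 distinct round trips (a route and its reverse cost the same).
H-R-J-K-F-E-G-H: 5+27+33+6+10+18+3 = 102
H-R-J-K-F-G-E-H: 5+27+33+6+21+18+21 = 131
H-R-J-K-E-F-G-H: 5+27+33+13+10+21+3 = 112
H-R-J-K-E-G-F-H: 5+27+33+13+18+21+18 = 135
H-R-J-K-G-F-E-H: 5+27+33+16+21+10+21 = 133
H-R-J-K-G-E-F-H: 5+27+33+16+18+10+18 = 127
H-R-J-F-K-E-G-H: 5+27+31+6+13+18+3 = 103
H-R-J-F-K-G-E-H: 5+27+31+6+16+18+21 = 124
… (352 more)
The minimum is 102.
One optimal route: H → R → J → K → F → E → G → H (or its reverse).

102 miles — the shortest possible round trip.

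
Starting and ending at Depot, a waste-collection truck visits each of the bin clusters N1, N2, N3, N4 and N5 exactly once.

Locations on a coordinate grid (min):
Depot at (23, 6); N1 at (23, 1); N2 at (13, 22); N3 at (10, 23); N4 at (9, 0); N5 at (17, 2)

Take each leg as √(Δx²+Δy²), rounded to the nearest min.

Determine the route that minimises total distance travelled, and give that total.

64 min — the shortest possible round trip.

There are 60 distinct closed tours to check (reversals are equivalent).
Depot → N1 → N2 → N3 → N4 → N5 → Depot: 5+23+3+23+8+7 = 69
Depot → N1 → N2 → N3 → N5 → N4 → Depot: 5+23+3+22+8+15 = 76
Depot → N1 → N2 → N4 → N3 → N5 → Depot: 5+23+22+23+22+7 = 102
Depot → N1 → N2 → N4 → N5 → N3 → Depot: 5+23+22+8+22+21 = 101
Depot → N1 → N2 → N5 → N3 → N4 → Depot: 5+23+20+22+23+15 = 108
Depot → N1 → N2 → N5 → N4 → N3 → Depot: 5+23+20+8+23+21 = 100
Depot → N1 → N3 → N2 → N4 → N5 → Depot: 5+26+3+22+8+7 = 71
Depot → N1 → N3 → N2 → N5 → N4 → Depot: 5+26+3+20+8+15 = 77
Depot → N1 → N3 → N4 → N2 → N5 → Depot: 5+26+23+22+20+7 = 103
Depot → N1 → N3 → N4 → N5 → N2 → Depot: 5+26+23+8+20+19 = 101
Depot → N1 → N3 → N5 → N2 → N4 → Depot: 5+26+22+20+22+15 = 110
Depot → N1 → N3 → N5 → N4 → N2 → Depot: 5+26+22+8+22+19 = 102
Depot → N1 → N4 → N2 → N3 → N5 → Depot: 5+14+22+3+22+7 = 73
Depot → N1 → N4 → N2 → N5 → N3 → Depot: 5+14+22+20+22+21 = 104
… (46 more)
Depot → N1 → N5 → N4 → N3 → N2 → Depot: 5+6+8+23+3+19 = 64  ← best
The minimum is 64.
One optimal route: Depot → N1 → N5 → N4 → N3 → N2 → Depot (or its reverse).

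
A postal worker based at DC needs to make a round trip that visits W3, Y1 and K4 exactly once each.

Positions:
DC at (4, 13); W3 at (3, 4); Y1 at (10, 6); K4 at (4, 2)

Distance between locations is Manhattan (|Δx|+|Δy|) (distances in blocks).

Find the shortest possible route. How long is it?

Minimum total distance: 36 blocks.

DC→W3→Y1→K4→DC: 10+9+10+11 = 40
DC→W3→K4→Y1→DC: 10+3+10+13 = 36
DC→Y1→W3→K4→DC: 13+9+3+11 = 36
The minimum is 36.
One optimal route: DC → W3 → K4 → Y1 → DC (or its reverse).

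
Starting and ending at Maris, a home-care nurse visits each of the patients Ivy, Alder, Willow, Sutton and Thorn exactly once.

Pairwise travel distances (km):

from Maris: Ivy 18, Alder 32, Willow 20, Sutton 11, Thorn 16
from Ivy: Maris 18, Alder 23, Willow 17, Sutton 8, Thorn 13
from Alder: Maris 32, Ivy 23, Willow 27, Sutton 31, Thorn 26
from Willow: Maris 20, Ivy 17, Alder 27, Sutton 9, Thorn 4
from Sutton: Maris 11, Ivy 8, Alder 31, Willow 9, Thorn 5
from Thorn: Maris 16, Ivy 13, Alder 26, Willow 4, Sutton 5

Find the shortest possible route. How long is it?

Shortest round trip = 88 km.

Maris - Ivy - Alder - Willow - Sutton - Thorn - Maris: 18+23+27+9+5+16 = 98
Maris - Ivy - Alder - Willow - Thorn - Sutton - Maris: 18+23+27+4+5+11 = 88
Maris - Ivy - Alder - Sutton - Willow - Thorn - Maris: 18+23+31+9+4+16 = 101
Maris - Ivy - Alder - Sutton - Thorn - Willow - Maris: 18+23+31+5+4+20 = 101
Maris - Ivy - Alder - Thorn - Willow - Sutton - Maris: 18+23+26+4+9+11 = 91
Maris - Ivy - Alder - Thorn - Sutton - Willow - Maris: 18+23+26+5+9+20 = 101
Maris - Ivy - Willow - Alder - Sutton - Thorn - Maris: 18+17+27+31+5+16 = 114
Maris - Ivy - Willow - Alder - Thorn - Sutton - Maris: 18+17+27+26+5+11 = 104
Maris - Ivy - Willow - Sutton - Alder - Thorn - Maris: 18+17+9+31+26+16 = 117
Maris - Ivy - Willow - Sutton - Thorn - Alder - Maris: 18+17+9+5+26+32 = 107
Maris - Ivy - Willow - Thorn - Alder - Sutton - Maris: 18+17+4+26+31+11 = 107
Maris - Ivy - Willow - Thorn - Sutton - Alder - Maris: 18+17+4+5+31+32 = 107
Maris - Ivy - Sutton - Alder - Willow - Thorn - Maris: 18+8+31+27+4+16 = 104
Maris - Ivy - Sutton - Alder - Thorn - Willow - Maris: 18+8+31+26+4+20 = 107
… (46 more)
The minimum is 88.
One optimal route: Maris → Ivy → Alder → Willow → Thorn → Sutton → Maris (or its reverse).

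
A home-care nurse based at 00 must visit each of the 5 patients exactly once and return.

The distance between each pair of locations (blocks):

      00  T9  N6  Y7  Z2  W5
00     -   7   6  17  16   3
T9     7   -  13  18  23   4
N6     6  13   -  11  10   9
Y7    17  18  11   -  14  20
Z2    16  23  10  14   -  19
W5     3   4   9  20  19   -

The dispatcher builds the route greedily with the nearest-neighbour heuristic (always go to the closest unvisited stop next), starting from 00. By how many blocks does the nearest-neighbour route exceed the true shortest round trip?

Excess over optimum: 6 blocks.

00: W5=3, N6=6, T9=7, Z2=16, Y7=17 ⇒ W5
W5: T9=4, N6=9, Z2=19, Y7=20 ⇒ T9
T9: N6=13, Y7=18, Z2=23 ⇒ N6
N6: Z2=10, Y7=11 ⇒ Z2
Z2: Y7=14 ⇒ Y7
NN route 00 → W5 → T9 → N6 → Z2 → Y7 → 00 costs 61.
Optimal: 00 → N6 → Z2 → Y7 → T9 → W5 → 00 costs 55 (by enumerating all 60 distinct tours).
Excess = 61 − 55 = 6.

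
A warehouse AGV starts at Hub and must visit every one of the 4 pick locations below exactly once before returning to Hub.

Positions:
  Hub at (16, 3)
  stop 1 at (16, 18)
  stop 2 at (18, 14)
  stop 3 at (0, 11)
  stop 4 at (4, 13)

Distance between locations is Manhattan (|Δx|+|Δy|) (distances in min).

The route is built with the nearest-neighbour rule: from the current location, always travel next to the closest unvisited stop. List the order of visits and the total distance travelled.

66 min along Hub → stop 2 → stop 1 → stop 4 → stop 3 → Hub.

From Hub: distances to unvisited — stop 2=13, stop 1=15, stop 4=22, stop 3=24. Nearest is stop 2 (13).
From stop 2: distances to unvisited — stop 1=6, stop 4=15, stop 3=21. Nearest is stop 1 (6).
From stop 1: distances to unvisited — stop 4=17, stop 3=23. Nearest is stop 4 (17).
From stop 4: distances to unvisited — stop 3=6. Nearest is stop 3 (6).
Return stop 3→Hub: 24.
Total = 13 + 6 + 17 + 6 + 24 = 66.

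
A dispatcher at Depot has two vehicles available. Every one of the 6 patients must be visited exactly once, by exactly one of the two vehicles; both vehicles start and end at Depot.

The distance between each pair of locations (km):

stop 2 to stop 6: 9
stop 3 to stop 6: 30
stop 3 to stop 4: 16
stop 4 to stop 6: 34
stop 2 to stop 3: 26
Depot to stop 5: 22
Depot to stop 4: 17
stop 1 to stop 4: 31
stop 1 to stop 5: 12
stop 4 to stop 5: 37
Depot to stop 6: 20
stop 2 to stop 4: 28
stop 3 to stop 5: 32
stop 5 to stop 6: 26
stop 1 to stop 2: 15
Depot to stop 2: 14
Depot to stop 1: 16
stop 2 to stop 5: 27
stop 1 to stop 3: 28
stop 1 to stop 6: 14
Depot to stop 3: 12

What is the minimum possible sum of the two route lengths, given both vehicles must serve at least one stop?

Check every non-empty split of the stops between the two vehicles; for each half take its own optimal tour:
  {stop 1} + {stop 2, stop 3, stop 4, stop 5, stop 6}: 32 + 113 = 145
  {stop 2} + {stop 1, stop 3, stop 4, stop 5, stop 6}: 28 + 110 = 138
  {stop 1, stop 2} + {stop 3, stop 4, stop 5, stop 6}: 45 + 110 = 155
  {stop 3} + {stop 1, stop 2, stop 4, stop 5, stop 6}: 24 + 102 = 126
  {stop 1, stop 3} + {stop 2, stop 4, stop 5, stop 6}: 56 + 102 = 158
  {stop 2, stop 3} + {stop 1, stop 4, stop 5, stop 6}: 52 + 99 = 151
  … (31 splits in total)
  {stop 3, stop 4} + {stop 1, stop 2, stop 5, stop 6}: 45 + 71 = 116  ← best
Best: vehicle 1 Depot → stop 3 → stop 4 → Depot = 45; vehicle 2 Depot → stop 2 → stop 6 → stop 1 → stop 5 → Depot = 71; combined 116.

Minimum combined distance: 116 km.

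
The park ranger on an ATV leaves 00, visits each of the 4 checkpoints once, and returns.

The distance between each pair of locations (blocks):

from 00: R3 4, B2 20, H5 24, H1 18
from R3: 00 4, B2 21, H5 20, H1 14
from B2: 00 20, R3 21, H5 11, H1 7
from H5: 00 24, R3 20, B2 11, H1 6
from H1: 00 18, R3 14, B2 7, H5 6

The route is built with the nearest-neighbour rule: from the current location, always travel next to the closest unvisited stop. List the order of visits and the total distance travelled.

From 00: distances to unvisited — R3=4, H1=18, B2=20, H5=24. Nearest is R3 (4).
From R3: distances to unvisited — H1=14, H5=20, B2=21. Nearest is H1 (14).
From H1: distances to unvisited — H5=6, B2=7. Nearest is H5 (6).
From H5: distances to unvisited — B2=11. Nearest is B2 (11).
Return B2→00: 20.
Total = 4 + 14 + 6 + 11 + 20 = 55.

55 blocks along 00 → R3 → H1 → H5 → B2 → 00.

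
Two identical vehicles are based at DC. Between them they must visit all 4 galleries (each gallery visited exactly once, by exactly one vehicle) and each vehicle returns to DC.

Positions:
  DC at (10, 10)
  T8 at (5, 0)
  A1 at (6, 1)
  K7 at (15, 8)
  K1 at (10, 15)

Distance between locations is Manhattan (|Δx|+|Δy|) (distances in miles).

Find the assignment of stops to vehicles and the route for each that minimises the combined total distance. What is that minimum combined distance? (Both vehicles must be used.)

Minimum combined distance: 50 miles.

Check every non-empty split of the stops between the two vehicles; for each half take its own optimal tour:
  {T8} + {A1, K7, K1}: 30 + 46 = 76
  {A1} + {T8, K7, K1}: 26 + 50 = 76
  {T8, A1} + {K7, K1}: 30 + 24 = 54
  {K7} + {T8, A1, K1}: 14 + 40 = 54
  {T8, K7} + {A1, K1}: 40 + 36 = 76
  {A1, K7} + {T8, K1}: 36 + 40 = 76
  … (7 splits in total)
  {T8, A1, K7} + {K1}: 40 + 10 = 50  ← best
Best: vehicle 1 DC → T8 → A1 → K7 → DC = 40; vehicle 2 DC → K1 → DC = 10; combined 50.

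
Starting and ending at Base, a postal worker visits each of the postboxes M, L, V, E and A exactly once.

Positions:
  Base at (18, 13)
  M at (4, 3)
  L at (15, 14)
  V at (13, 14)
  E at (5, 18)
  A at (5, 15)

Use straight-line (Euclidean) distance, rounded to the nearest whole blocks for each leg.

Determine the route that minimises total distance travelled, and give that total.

46 blocks — the shortest possible round trip.

With 5 stops there are 5!/2 = 60 distinct round trips (a route and its reverse cost the same).
Base - M - L - V - E - A - Base: 17+16+2+9+3+13 = 60
Base - M - L - V - A - E - Base: 17+16+2+8+3+14 = 60
Base - M - L - E - V - A - Base: 17+16+11+9+8+13 = 74
Base - M - L - E - A - V - Base: 17+16+11+3+8+5 = 60
Base - M - L - A - V - E - Base: 17+16+10+8+9+14 = 74
Base - M - L - A - E - V - Base: 17+16+10+3+9+5 = 60
Base - M - V - L - E - A - Base: 17+14+2+11+3+13 = 60
Base - M - V - L - A - E - Base: 17+14+2+10+3+14 = 60
Base - M - V - E - L - A - Base: 17+14+9+11+10+13 = 74
Base - M - V - E - A - L - Base: 17+14+9+3+10+3 = 56
Base - M - V - A - L - E - Base: 17+14+8+10+11+14 = 74
Base - M - V - A - E - L - Base: 17+14+8+3+11+3 = 56
Base - M - E - L - V - A - Base: 17+15+11+2+8+13 = 66
Base - M - E - L - A - V - Base: 17+15+11+10+8+5 = 66
… (46 more)
Base - M - A - E - V - L - Base: 17+12+3+9+2+3 = 46  ← best
The minimum is 46.
One optimal route: Base → M → A → E → V → L → Base (or its reverse).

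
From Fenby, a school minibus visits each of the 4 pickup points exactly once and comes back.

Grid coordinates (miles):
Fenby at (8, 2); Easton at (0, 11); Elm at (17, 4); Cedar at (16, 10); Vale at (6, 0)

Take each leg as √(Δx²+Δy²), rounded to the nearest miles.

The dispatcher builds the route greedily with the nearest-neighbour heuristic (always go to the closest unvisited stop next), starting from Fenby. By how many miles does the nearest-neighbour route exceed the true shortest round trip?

Fenby: Vale=3, Elm=9, Cedar=11, Easton=12 ⇒ Vale
Vale: Elm=12, Easton=13, Cedar=14 ⇒ Elm
Elm: Cedar=6, Easton=18 ⇒ Cedar
Cedar: Easton=16 ⇒ Easton
NN route Fenby → Vale → Elm → Cedar → Easton → Fenby costs 49.
Optimal: Fenby → Elm → Cedar → Easton → Vale → Fenby costs 47 (by enumerating all 12 distinct tours).
Excess = 49 − 47 = 2.

Excess over optimum: 2 miles.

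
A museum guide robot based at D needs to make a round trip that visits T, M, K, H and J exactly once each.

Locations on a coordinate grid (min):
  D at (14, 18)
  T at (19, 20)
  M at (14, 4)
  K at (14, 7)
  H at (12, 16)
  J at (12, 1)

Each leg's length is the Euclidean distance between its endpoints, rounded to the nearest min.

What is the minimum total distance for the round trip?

44 min — the shortest possible round trip.

There are 60 distinct closed tours to check (reversals are equivalent).
D→T→M→K→H→J→D: 5+17+3+9+15+17 = 66
D→T→M→K→J→H→D: 5+17+3+6+15+3 = 49
D→T→M→H→K→J→D: 5+17+12+9+6+17 = 66
D→T→M→H→J→K→D: 5+17+12+15+6+11 = 66
D→T→M→J→K→H→D: 5+17+4+6+9+3 = 44
D→T→M→J→H→K→D: 5+17+4+15+9+11 = 61
D→T→K→M→H→J→D: 5+14+3+12+15+17 = 66
D→T→K→M→J→H→D: 5+14+3+4+15+3 = 44
D→T→K→H→M→J→D: 5+14+9+12+4+17 = 61
D→T→K→H→J→M→D: 5+14+9+15+4+14 = 61
D→T→K→J→M→H→D: 5+14+6+4+12+3 = 44
D→T→K→J→H→M→D: 5+14+6+15+12+14 = 66
D→T→H→M→K→J→D: 5+8+12+3+6+17 = 51
D→T→H→M→J→K→D: 5+8+12+4+6+11 = 46
… (46 more)
The minimum is 44.
One optimal route: D → T → M → J → K → H → D (or its reverse).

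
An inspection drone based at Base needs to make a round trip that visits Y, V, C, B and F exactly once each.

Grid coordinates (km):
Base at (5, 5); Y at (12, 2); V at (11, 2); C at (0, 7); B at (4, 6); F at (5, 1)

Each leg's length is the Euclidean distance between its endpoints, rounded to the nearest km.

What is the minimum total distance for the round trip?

There are 60 distinct closed tours to check (reversals are equivalent).
Base → Y → V → C → B → F → Base: 8+1+12+4+5+4 = 34
Base → Y → V → C → F → B → Base: 8+1+12+8+5+1 = 35
Base → Y → V → B → C → F → Base: 8+1+8+4+8+4 = 33
Base → Y → V → B → F → C → Base: 8+1+8+5+8+5 = 35
Base → Y → V → F → C → B → Base: 8+1+6+8+4+1 = 28
Base → Y → V → F → B → C → Base: 8+1+6+5+4+5 = 29
Base → Y → C → V → B → F → Base: 8+13+12+8+5+4 = 50
Base → Y → C → V → F → B → Base: 8+13+12+6+5+1 = 45
Base → Y → C → B → V → F → Base: 8+13+4+8+6+4 = 43
Base → Y → C → B → F → V → Base: 8+13+4+5+6+7 = 43
Base → Y → C → F → V → B → Base: 8+13+8+6+8+1 = 44
Base → Y → C → F → B → V → Base: 8+13+8+5+8+7 = 49
Base → Y → B → V → C → F → Base: 8+9+8+12+8+4 = 49
Base → Y → B → V → F → C → Base: 8+9+8+6+8+5 = 44
… (46 more)
The minimum is 28.
One optimal route: Base → Y → V → F → C → B → Base (or its reverse).

28 km — the shortest possible round trip.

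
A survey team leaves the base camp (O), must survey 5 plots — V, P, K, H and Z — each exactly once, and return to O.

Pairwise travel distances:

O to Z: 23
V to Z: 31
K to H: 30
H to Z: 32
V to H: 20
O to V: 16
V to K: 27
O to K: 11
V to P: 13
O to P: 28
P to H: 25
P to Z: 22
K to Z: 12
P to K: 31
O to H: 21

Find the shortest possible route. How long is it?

99 — the shortest possible round trip.

O - V - P - K - H - Z - O: 16+13+31+30+32+23 = 145
O - V - P - K - Z - H - O: 16+13+31+12+32+21 = 125
O - V - P - H - K - Z - O: 16+13+25+30+12+23 = 119
O - V - P - H - Z - K - O: 16+13+25+32+12+11 = 109
O - V - P - Z - K - H - O: 16+13+22+12+30+21 = 114
O - V - P - Z - H - K - O: 16+13+22+32+30+11 = 124
O - V - K - P - H - Z - O: 16+27+31+25+32+23 = 154
O - V - K - P - Z - H - O: 16+27+31+22+32+21 = 149
O - V - K - H - P - Z - O: 16+27+30+25+22+23 = 143
O - V - K - H - Z - P - O: 16+27+30+32+22+28 = 155
O - V - K - Z - P - H - O: 16+27+12+22+25+21 = 123
O - V - K - Z - H - P - O: 16+27+12+32+25+28 = 140
O - V - H - P - K - Z - O: 16+20+25+31+12+23 = 127
O - V - H - P - Z - K - O: 16+20+25+22+12+11 = 106
… (46 more)
O - K - Z - P - V - H - O: 11+12+22+13+20+21 = 99  ← best
The minimum is 99.
One optimal route: O → K → Z → P → V → H → O (or its reverse).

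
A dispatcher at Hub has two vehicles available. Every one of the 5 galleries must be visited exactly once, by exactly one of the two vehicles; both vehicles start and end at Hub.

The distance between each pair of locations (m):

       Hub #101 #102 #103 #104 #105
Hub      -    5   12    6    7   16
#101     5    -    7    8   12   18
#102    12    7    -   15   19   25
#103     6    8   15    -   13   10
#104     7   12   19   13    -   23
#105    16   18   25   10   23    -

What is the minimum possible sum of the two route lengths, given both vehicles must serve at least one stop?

Try each way of splitting the stops between the two vehicles (each non-empty) and, for each split, find the best tour for each vehicle:
  {#101} + {#102, #103, #104, #105}: 10 + 67 = 77
  {#102} + {#101, #103, #104, #105}: 24 + 53 = 77
  {#101, #102} + {#103, #104, #105}: 24 + 46 = 70
  {#103} + {#101, #102, #104, #105}: 12 + 67 = 79
  {#101, #103} + {#102, #104, #105}: 19 + 67 = 86
  {#102, #103} + {#101, #104, #105}: 33 + 53 = 86
  … (15 splits in total)
  {#104} + {#101, #102, #103, #105}: 14 + 53 = 67  ← best
Best: vehicle 1 Hub → #104 → Hub = 14; vehicle 2 Hub → #101 → #102 → #103 → #105 → Hub = 53; combined 67.

67 m — the smallest possible combined total.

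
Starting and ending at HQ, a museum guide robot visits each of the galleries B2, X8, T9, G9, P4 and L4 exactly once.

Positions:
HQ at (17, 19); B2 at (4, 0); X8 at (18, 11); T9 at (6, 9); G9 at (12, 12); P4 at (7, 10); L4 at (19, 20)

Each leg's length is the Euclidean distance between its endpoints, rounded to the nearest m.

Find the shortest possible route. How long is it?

53 m — the shortest possible round trip.

There are 360 distinct closed tours to check (reversals are equivalent).
HQ→B2→X8→T9→G9→P4→L4→HQ: 23+18+12+7+5+16+2 = 83
HQ→B2→X8→T9→G9→L4→P4→HQ: 23+18+12+7+11+16+13 = 100
HQ→B2→X8→T9→P4→G9→L4→HQ: 23+18+12+1+5+11+2 = 72
HQ→B2→X8→T9→P4→L4→G9→HQ: 23+18+12+1+16+11+9 = 90
HQ→B2→X8→T9→L4→G9→P4→HQ: 23+18+12+17+11+5+13 = 99
HQ→B2→X8→T9→L4→P4→G9→HQ: 23+18+12+17+16+5+9 = 100
HQ→B2→X8→G9→T9→P4→L4→HQ: 23+18+6+7+1+16+2 = 73
HQ→B2→X8→G9→T9→L4→P4→HQ: 23+18+6+7+17+16+13 = 100
… (352 more)
HQ→G9→P4→T9→B2→X8→L4→HQ: 9+5+1+9+18+9+2 = 53  ← best
The minimum is 53.
One optimal route: HQ → G9 → P4 → T9 → B2 → X8 → L4 → HQ (or its reverse).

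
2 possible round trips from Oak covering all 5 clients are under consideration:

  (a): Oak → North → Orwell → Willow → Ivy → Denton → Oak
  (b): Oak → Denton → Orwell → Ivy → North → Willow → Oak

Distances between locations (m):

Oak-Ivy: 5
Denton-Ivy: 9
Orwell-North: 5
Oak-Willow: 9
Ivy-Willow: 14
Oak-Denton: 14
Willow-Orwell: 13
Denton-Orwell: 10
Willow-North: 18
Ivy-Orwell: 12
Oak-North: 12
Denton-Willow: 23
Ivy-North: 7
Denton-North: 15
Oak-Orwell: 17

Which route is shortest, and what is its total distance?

67 m — (a) is the shortest.

(a): 12 + 5 + 13 + 14 + 9 + 14 = 67
(b): 14 + 10 + 12 + 7 + 18 + 9 = 70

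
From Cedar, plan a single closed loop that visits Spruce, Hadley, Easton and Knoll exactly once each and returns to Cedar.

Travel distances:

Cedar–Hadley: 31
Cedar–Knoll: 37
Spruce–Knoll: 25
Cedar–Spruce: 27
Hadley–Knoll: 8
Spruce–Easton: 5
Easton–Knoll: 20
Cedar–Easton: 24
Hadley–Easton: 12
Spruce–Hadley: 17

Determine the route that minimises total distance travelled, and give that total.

89 — the shortest possible round trip.

There are 12 distinct closed tours to check (reversals are equivalent).
Cedar-Spruce-Hadley-Easton-Knoll-Cedar: 27+17+12+20+37 = 113
Cedar-Spruce-Hadley-Knoll-Easton-Cedar: 27+17+8+20+24 = 96
Cedar-Spruce-Easton-Hadley-Knoll-Cedar: 27+5+12+8+37 = 89
Cedar-Spruce-Easton-Knoll-Hadley-Cedar: 27+5+20+8+31 = 91
Cedar-Spruce-Knoll-Hadley-Easton-Cedar: 27+25+8+12+24 = 96
Cedar-Spruce-Knoll-Easton-Hadley-Cedar: 27+25+20+12+31 = 115
Cedar-Hadley-Spruce-Easton-Knoll-Cedar: 31+17+5+20+37 = 110
Cedar-Hadley-Spruce-Knoll-Easton-Cedar: 31+17+25+20+24 = 117
Cedar-Hadley-Easton-Spruce-Knoll-Cedar: 31+12+5+25+37 = 110
Cedar-Hadley-Knoll-Spruce-Easton-Cedar: 31+8+25+5+24 = 93
Cedar-Easton-Spruce-Hadley-Knoll-Cedar: 24+5+17+8+37 = 91
Cedar-Easton-Hadley-Spruce-Knoll-Cedar: 24+12+17+25+37 = 115
The minimum is 89.
One optimal route: Cedar → Spruce → Easton → Hadley → Knoll → Cedar (or its reverse).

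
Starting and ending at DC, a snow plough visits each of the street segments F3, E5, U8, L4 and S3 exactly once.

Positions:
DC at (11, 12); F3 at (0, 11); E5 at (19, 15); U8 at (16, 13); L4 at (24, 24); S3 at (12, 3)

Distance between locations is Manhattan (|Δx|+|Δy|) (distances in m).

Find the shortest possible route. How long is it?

DC - F3 - E5 - U8 - L4 - S3 - DC: 12+23+5+19+33+10 = 102
DC - F3 - E5 - U8 - S3 - L4 - DC: 12+23+5+14+33+25 = 112
DC - F3 - E5 - L4 - U8 - S3 - DC: 12+23+14+19+14+10 = 92
DC - F3 - E5 - L4 - S3 - U8 - DC: 12+23+14+33+14+6 = 102
DC - F3 - E5 - S3 - U8 - L4 - DC: 12+23+19+14+19+25 = 112
DC - F3 - E5 - S3 - L4 - U8 - DC: 12+23+19+33+19+6 = 112
DC - F3 - U8 - E5 - L4 - S3 - DC: 12+18+5+14+33+10 = 92
DC - F3 - U8 - E5 - S3 - L4 - DC: 12+18+5+19+33+25 = 112
DC - F3 - U8 - L4 - E5 - S3 - DC: 12+18+19+14+19+10 = 92
DC - F3 - U8 - L4 - S3 - E5 - DC: 12+18+19+33+19+11 = 112
DC - F3 - U8 - S3 - E5 - L4 - DC: 12+18+14+19+14+25 = 102
DC - F3 - U8 - S3 - L4 - E5 - DC: 12+18+14+33+14+11 = 102
DC - F3 - L4 - E5 - U8 - S3 - DC: 12+37+14+5+14+10 = 92
DC - F3 - L4 - E5 - S3 - U8 - DC: 12+37+14+19+14+6 = 102
… (46 more)
DC - F3 - S3 - E5 - L4 - U8 - DC: 12+20+19+14+19+6 = 90  ← best
The minimum is 90.
One optimal route: DC → F3 → S3 → E5 → L4 → U8 → DC (or its reverse).

90 m — the shortest possible round trip.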